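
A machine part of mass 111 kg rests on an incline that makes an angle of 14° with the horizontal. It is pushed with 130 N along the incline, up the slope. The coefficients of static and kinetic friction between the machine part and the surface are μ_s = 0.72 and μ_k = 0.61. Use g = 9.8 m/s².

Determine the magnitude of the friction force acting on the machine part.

Normal force: N = m g cos θ = 111 × 9.8 × cos 14° = 1055 N.
Parallel to the incline, ΣF = 0 gives f = m g sin θ − P = 263.2 − 130 = 133.2 N (up-slope positive).
Static friction can supply at most μ_s N = 760 N.
Since |133.2| ≤ 760 N, static friction is sufficient; f equals the required value, not μ_s N.

f ≈ 133 N (up the incline)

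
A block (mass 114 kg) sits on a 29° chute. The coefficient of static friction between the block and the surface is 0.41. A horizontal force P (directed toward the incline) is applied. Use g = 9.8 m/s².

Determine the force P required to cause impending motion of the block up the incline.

At impending motion up the slope, friction acts down-slope at its limit: f = μ_s N.
Perpendicular to the incline: N = m g cos θ + P sin θ.
Along the incline: P cos θ = m g sin θ + μ_s N = m g sin θ + μ_s (m g cos θ + P sin θ).
Solving, P (cos θ − μ_s sin θ) = m g (sin θ + μ_s cos θ), so P = 114×9.8×(sin 29° + 0.41 cos 29°)/(cos 29° − 0.41 sin 29°) = 1120×0.8434/0.6758 = 1390 N.

P ≈ 1390 N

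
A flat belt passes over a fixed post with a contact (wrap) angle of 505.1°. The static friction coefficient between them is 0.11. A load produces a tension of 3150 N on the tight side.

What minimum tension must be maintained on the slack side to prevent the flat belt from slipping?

T_min ≈ 1190 N

Capstan equation at impending slip: T_tight/T_slack = e^{μβ}.
β = 505.1° = 8.816 rad; e^{μβ} = e^{0.11×8.816} = 2.637.
T_slack = T_tight / e^{μβ} = 3150 / 2.637 = 1190 N.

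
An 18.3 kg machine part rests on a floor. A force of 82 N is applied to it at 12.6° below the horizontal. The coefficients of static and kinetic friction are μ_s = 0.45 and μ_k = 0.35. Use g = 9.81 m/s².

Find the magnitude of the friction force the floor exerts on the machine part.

N = m g + P sin α = 179.5 + 82×sin 12.6° = 197.4 N.
Horizontally, friction must balance P cos α = 80.03 N.
μ_s N = 0.45 × 197.4 = 88.83 N.
80.03 ≤ 88.83 N → static; friction equals the required 80 N.

f ≈ 80 N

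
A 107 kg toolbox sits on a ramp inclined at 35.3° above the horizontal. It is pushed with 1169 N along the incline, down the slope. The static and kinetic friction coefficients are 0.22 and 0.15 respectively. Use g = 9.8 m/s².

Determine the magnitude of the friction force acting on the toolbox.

Perpendicular to the surface, N = m g cos θ = 107·9.8·cos 35.3° = 855.8 N.
Parallel to the incline, ΣF = 0 gives f = m g sin θ + P = 605.9 + 1169 = 1775 N (up-slope positive).
Static friction can supply at most μ_s N = 188.3 N.
Since |1775| > 188.3 N, static friction cannot hold it; the toolbox slides down the incline and kinetic friction applies: f = μ_k N = 0.15 × 855.8 = 128 N.

f ≈ 128 N (up the incline)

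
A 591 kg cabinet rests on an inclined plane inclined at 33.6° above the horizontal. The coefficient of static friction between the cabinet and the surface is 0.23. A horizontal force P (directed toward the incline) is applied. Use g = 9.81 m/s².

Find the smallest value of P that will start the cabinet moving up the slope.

P ≈ 6120 N

At impending motion up the slope, friction acts down-slope at its limit: f = μ_s N.
Perpendicular to the incline: N = m g cos θ + P sin θ.
Along the incline: P cos θ = m g sin θ + μ_s N = m g sin θ + μ_s (m g cos θ + P sin θ).
Solving, P (cos θ − μ_s sin θ) = m g (sin θ + μ_s cos θ), so P = 591×9.81×(sin 33.6° + 0.23 cos 33.6°)/(cos 33.6° − 0.23 sin 33.6°) = 5800×0.745/0.7056 = 6120 N.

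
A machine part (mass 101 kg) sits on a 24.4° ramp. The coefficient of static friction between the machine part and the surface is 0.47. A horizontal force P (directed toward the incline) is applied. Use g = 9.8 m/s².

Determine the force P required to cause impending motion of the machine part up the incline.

At impending motion up the slope, friction acts down-slope at its limit: f = μ_s N.
Perpendicular to the incline: N = m g cos θ + P sin θ.
Along the incline: P cos θ = m g sin θ + μ_s N = m g sin θ + μ_s (m g cos θ + P sin θ).
Solving, P (cos θ − μ_s sin θ) = m g (sin θ + μ_s cos θ), so P = 101×9.8×(sin 24.4° + 0.47 cos 24.4°)/(cos 24.4° − 0.47 sin 24.4°) = 990×0.8411/0.7165 = 1160 N.

P ≈ 1160 N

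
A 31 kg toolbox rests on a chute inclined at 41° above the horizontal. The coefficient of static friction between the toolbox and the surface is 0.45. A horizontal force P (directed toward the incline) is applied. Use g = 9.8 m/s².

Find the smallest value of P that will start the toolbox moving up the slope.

At impending motion up the slope, friction acts down-slope at its limit: f = μ_s N.
Perpendicular to the incline: N = m g cos θ + P sin θ.
Along the incline: P cos θ = m g sin θ + μ_s N = m g sin θ + μ_s (m g cos θ + P sin θ).
Solving, P (cos θ − μ_s sin θ) = m g (sin θ + μ_s cos θ), so P = 31×9.8×(sin 41° + 0.45 cos 41°)/(cos 41° − 0.45 sin 41°) = 304×0.9957/0.4595 = 658 N.

P ≈ 658 N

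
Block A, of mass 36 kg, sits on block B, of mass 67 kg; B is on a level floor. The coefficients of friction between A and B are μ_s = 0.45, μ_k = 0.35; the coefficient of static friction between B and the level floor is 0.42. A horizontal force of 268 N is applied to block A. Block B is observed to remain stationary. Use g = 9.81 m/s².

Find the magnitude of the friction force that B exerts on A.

The normal force B exerts on A is simply A's weight, N₁ = 353.2 N.
So the A–B interface can sustain at most μ_s N₁ = 158.9 N of static friction.
Since P = 268 N > 158.9 N, A slides on B; the A–B friction is kinetic: f₁ = μ_k N₁ = 0.35×353.2 = 124 N.
B experiences an equal 124 N forward from A (third law). B is in equilibrium, so the floor supplies f₂ = 124 N of static friction (limit μ_s(m_A+m_B)g = 424.4 N, not exceeded).

f ≈ 124 N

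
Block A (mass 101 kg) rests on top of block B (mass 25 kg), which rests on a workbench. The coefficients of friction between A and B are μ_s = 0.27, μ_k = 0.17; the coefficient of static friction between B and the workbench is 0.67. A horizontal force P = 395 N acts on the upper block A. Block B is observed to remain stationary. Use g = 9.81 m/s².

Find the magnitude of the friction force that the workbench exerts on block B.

The normal force B exerts on A is simply A's weight, N₁ = 990.8 N.
So the A–B interface can sustain at most μ_s N₁ = 267.5 N of static friction.
Since P = 395 N > 267.5 N, A slides on B; the A–B friction is kinetic: f₁ = μ_k N₁ = 0.17×990.8 = 168 N.
B experiences an equal 168 N forward from A (third law). B is in equilibrium, so the floor supplies f₂ = 168 N of static friction (limit μ_s(m_A+m_B)g = 828.2 N, not exceeded).

f ≈ 168 N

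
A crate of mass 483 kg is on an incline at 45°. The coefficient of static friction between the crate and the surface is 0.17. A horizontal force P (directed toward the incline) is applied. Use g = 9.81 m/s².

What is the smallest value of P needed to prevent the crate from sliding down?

P_min ≈ 3360 N

The crate tends to slide down (tan θ > μ_s), so at the point of impending slip friction acts up-slope at its limit: f = μ_s N.
Perpendicular to the incline: N = m g cos θ + P sin θ.
Along the incline: P cos θ + μ_s N = m g sin θ, i.e. P cos θ + μ_s (m g cos θ + P sin θ) = m g sin θ.
Solving, P (cos θ + μ_s sin θ) = m g (sin θ − μ_s cos θ), so P = 4740×0.5869/0.8273 = 3360 N.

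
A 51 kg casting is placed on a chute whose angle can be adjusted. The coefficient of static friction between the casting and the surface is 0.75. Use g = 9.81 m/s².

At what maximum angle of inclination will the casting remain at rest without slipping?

At the slip threshold, m g sin θ = μ_s · m g cos θ, so tan θ = μ_s.
θ_max = arctan(0.75) = 36.9°.

θ_max ≈ 36.9°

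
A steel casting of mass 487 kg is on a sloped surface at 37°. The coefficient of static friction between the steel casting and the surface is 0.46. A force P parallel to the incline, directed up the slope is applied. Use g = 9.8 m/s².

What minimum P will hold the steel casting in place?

P_min ≈ 1120 N

The steel casting tends to slide down (tan θ > μ_s), so at the point of impending slip friction acts up-slope at its limit: f = μ_s N.
P is parallel to the surface, so N = m g cos θ = 3810 N.
Along the incline: P + μ_s N = m g sin θ, so P = 2870 − 0.46×3810 = 1120 N.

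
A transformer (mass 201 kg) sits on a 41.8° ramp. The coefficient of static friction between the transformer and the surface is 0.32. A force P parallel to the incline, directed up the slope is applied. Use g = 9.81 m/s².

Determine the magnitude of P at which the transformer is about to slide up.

P ≈ 1780 N

At impending motion up the slope, friction acts down-slope at its limit: f = μ_s N.
P is parallel to the surface, so N = m g cos θ = 1470 N.
Along the incline: P = m g sin θ + μ_s N = 1310 + 0.32×1470 = 1780 N.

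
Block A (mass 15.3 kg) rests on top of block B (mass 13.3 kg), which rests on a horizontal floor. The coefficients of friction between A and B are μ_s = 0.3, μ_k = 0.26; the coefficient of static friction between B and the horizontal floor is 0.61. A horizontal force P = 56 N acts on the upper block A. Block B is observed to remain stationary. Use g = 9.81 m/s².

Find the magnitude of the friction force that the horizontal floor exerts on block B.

Between the blocks, N₁ = m_A g = 150.1 N.
Maximum static friction on A from B: μ_s N₁ = 0.3×150.1 = 45.03 N.
P = 56 N exceeds that limit, so A slips over B and the interface friction becomes kinetic: f₁ = μ_k N₁ = 0.26×150.1 = 39 N.
By Newton's third law B feels 39 N forward from A. With B stationary, the floor's static friction on B balances it: f₂ = 39 N (well within μ_s(m_A+m_B)g = 171.1 N).

f ≈ 39 N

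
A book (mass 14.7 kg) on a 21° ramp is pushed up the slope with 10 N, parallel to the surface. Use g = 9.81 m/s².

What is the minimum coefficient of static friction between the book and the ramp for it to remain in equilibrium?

μ_s,min ≈ 0.31

N = m g cos θ = 134.6 N.
Friction must make up the shortfall along the incline: f = m g sin θ − P = 51.68 − 10 = 41.68 N.
At the threshold f = μ_s N, so μ_s,min = 41.68/134.6 = 0.31.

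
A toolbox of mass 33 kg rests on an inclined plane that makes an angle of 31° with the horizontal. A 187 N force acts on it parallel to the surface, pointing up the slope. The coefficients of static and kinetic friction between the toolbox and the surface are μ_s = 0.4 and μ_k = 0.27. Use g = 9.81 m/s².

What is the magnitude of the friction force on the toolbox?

Normal force: N = m g cos θ = 33 × 9.81 × cos 31° = 277.5 N.
For equilibrium along the incline the friction force must supply f = m g sin θ − P = 166.7 − 187 = -20.27 N (positive meaning up-slope).
Static friction can supply at most μ_s N = 111 N.
Since |-20.27| ≤ 111 N, static friction is sufficient; f equals the required value, not μ_s N.

f ≈ 20.3 N (down the incline)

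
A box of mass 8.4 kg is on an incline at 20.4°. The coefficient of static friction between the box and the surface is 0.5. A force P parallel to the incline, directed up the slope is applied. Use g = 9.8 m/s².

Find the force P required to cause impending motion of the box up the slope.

At impending motion up the slope, friction acts down-slope at its limit: f = μ_s N.
P is parallel to the surface, so N = m g cos θ = 77.2 N.
Along the incline: P = m g sin θ + μ_s N = 28.7 + 0.5×77.2 = 67.3 N.

P ≈ 67.3 N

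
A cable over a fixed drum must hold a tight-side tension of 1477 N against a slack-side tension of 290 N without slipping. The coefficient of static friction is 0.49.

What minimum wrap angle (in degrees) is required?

β_min ≈ 190°

T₂/T₁ = e^{μβ} → β = ln(T₂/T₁)/μ.
β = ln(1477/290)/0.49 = 1.628/0.49 = 3.322 rad.
In degrees: β = 3.322 × 180/π = 190°.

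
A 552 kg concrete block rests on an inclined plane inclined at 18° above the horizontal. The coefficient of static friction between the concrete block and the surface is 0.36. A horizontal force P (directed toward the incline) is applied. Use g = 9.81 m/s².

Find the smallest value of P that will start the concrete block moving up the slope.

P ≈ 4200 N

At impending motion up the slope, friction acts down-slope at its limit: f = μ_s N.
Perpendicular to the incline: N = m g cos θ + P sin θ.
Along the incline: P cos θ = m g sin θ + μ_s N = m g sin θ + μ_s (m g cos θ + P sin θ).
Solving, P (cos θ − μ_s sin θ) = m g (sin θ + μ_s cos θ), so P = 552×9.81×(sin 18° + 0.36 cos 18°)/(cos 18° − 0.36 sin 18°) = 5420×0.6514/0.8398 = 4200 N.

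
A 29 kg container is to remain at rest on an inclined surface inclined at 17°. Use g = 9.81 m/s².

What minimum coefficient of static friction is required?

μ_s,min ≈ 0.306

At the slip threshold m g sin θ = μ_s m g cos θ, so μ_s,min = tan θ.
μ_s,min = tan 17° = 0.306.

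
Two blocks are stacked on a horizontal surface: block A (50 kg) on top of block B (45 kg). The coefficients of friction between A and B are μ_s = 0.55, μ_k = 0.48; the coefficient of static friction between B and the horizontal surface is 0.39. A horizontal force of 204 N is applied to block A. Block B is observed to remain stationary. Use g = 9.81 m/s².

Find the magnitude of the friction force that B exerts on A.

f ≈ 204 N

Between the blocks, N₁ = m_A g = 490.5 N.
Maximum static friction on A from B: μ_s N₁ = 0.55×490.5 = 269.8 N.
P = 204 N is within that limit, so A and B move together (both at rest); the A–B friction is simply f₁ = P = 204 N.
By Newton's third law B feels 204 N forward from A. With B stationary, the floor's static friction on B balances it: f₂ = 204 N (well within μ_s(m_A+m_B)g = 363.5 N).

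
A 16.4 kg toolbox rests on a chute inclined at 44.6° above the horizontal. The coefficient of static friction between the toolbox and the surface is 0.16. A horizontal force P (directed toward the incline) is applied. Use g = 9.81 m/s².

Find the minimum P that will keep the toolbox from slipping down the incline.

P_min ≈ 115 N

The toolbox tends to slide down (tan θ > μ_s), so at the point of impending slip friction acts up-slope at its limit: f = μ_s N.
Perpendicular to the incline: N = m g cos θ + P sin θ.
Along the incline: P cos θ + μ_s N = m g sin θ, i.e. P cos θ + μ_s (m g cos θ + P sin θ) = m g sin θ.
Solving, P (cos θ + μ_s sin θ) = m g (sin θ − μ_s cos θ), so P = 161×0.5882/0.8244 = 115 N.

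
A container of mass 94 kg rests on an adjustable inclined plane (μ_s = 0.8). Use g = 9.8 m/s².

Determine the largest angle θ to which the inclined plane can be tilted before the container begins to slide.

θ_max ≈ 38.7°

At the slip threshold, m g sin θ = μ_s · m g cos θ, so tan θ = μ_s.
θ_max = arctan(0.8) = 38.7°.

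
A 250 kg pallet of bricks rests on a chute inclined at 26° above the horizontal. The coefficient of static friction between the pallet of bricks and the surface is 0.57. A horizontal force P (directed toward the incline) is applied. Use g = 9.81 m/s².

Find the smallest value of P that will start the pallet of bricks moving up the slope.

P ≈ 3590 N

At impending motion up the slope, friction acts down-slope at its limit: f = μ_s N.
Perpendicular to the incline: N = m g cos θ + P sin θ.
Along the incline: P cos θ = m g sin θ + μ_s N = m g sin θ + μ_s (m g cos θ + P sin θ).
Solving, P (cos θ − μ_s sin θ) = m g (sin θ + μ_s cos θ), so P = 250×9.81×(sin 26° + 0.57 cos 26°)/(cos 26° − 0.57 sin 26°) = 2450×0.9507/0.6489 = 3590 N.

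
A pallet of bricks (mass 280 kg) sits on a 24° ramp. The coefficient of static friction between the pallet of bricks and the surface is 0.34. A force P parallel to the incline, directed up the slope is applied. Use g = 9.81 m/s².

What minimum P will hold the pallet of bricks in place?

The pallet of bricks tends to slide down (tan θ > μ_s), so at the point of impending slip friction acts up-slope at its limit: f = μ_s N.
P is parallel to the surface, so N = m g cos θ = 2510 N.
Along the incline: P + μ_s N = m g sin θ, so P = 1120 − 0.34×2510 = 264 N.

P_min ≈ 264 N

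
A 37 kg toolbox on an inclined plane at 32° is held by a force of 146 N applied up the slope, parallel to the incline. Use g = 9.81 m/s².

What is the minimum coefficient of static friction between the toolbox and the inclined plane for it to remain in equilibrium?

μ_s,min ≈ 0.151

N = m g cos θ = 307.8 N.
Friction must make up the shortfall along the incline: f = m g sin θ − P = 192.3 − 146 = 46.34 N.
At the threshold f = μ_s N, so μ_s,min = 46.34/307.8 = 0.151.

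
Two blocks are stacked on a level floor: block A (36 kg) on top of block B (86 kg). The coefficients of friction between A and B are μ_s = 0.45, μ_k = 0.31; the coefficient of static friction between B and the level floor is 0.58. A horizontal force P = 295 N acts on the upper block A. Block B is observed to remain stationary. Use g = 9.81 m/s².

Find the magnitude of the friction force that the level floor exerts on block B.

Between the blocks, N₁ = m_A g = 353.2 N.
So the A–B interface can sustain at most μ_s N₁ = 158.9 N of static friction.
P = 295 N exceeds that limit, so A slips over B and the interface friction becomes kinetic: f₁ = μ_k N₁ = 0.31×353.2 = 109 N.
By Newton's third law B feels 109 N forward from A. With B stationary, the floor's static friction on B balances it: f₂ = 109 N (well within μ_s(m_A+m_B)g = 694.2 N).

f ≈ 109 N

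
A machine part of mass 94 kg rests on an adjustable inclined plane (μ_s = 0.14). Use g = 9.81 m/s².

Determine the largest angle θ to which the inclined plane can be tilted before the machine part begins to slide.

θ_max ≈ 7.97°

At the slip threshold, m g sin θ = μ_s · m g cos θ, so tan θ = μ_s.
θ_max = arctan(0.14) = 7.97°.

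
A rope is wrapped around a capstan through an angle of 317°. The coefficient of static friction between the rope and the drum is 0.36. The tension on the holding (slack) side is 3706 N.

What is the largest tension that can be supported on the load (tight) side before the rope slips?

T_max ≈ 27200 N

At impending slip the capstan equation gives T₂/T₁ = e^{μβ} with β in radians.
β = 317° × π/180 = 5.533 rad.
e^{μβ} = e^{0.36×5.533} = 7.328.
T₂ = T₁ · e^{μβ} = 3706 × 7.328 = 27200 N.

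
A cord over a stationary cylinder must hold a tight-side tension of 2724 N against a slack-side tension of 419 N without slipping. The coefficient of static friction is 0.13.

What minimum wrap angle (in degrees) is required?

T₂/T₁ = e^{μβ} → β = ln(T₂/T₁)/μ.
β = ln(2724/419)/0.13 = 1.872/0.13 = 14.4 rad.
In degrees: β = 14.4 × 180/π = 825°.

β_min ≈ 825°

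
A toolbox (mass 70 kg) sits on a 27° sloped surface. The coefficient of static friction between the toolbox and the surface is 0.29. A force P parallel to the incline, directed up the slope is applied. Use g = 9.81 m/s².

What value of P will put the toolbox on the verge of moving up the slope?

At impending motion up the slope, friction acts down-slope at its limit: f = μ_s N.
P is parallel to the surface, so N = m g cos θ = 612 N.
Along the incline: P = m g sin θ + μ_s N = 312 + 0.29×612 = 489 N.

P ≈ 489 N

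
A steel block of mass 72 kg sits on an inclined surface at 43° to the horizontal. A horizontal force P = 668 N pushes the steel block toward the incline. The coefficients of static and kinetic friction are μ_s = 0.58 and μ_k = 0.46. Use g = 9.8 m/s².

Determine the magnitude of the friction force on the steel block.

f ≈ 7.33 N (down the incline)

The horizontal push has a component P sin θ into the surface, so N = m g cos θ + P sin θ = 516 + 455.6 = 971.6 N.
Parallel to the incline: P cos θ − m g sin θ = 488.5 − 481.2 = 7.326 N; the friction needed to balance this is 7.326 N acting down the slope.
Maximum static friction: μ_s N = 0.58 × 971.6 = 563.5 N.
Since 7.326 N is within the 563.5 N limit, the steel block stays put and friction is exactly 7.33 N.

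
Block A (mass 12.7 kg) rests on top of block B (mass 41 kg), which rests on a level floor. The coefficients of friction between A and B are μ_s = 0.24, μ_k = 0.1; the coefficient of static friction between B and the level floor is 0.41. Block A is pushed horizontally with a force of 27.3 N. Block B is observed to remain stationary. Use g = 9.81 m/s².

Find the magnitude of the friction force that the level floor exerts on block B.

f ≈ 27.3 N

Between the blocks, N₁ = m_A g = 124.6 N.
Maximum static friction on A from B: μ_s N₁ = 0.24×124.6 = 29.9 N.
P = 27.3 N is within that limit, so A and B move together (both at rest); the A–B friction is simply f₁ = P = 27.3 N.
B experiences an equal 27.3 N forward from A (third law). B is in equilibrium, so the floor supplies f₂ = 27.3 N of static friction (limit μ_s(m_A+m_B)g = 216 N, not exceeded).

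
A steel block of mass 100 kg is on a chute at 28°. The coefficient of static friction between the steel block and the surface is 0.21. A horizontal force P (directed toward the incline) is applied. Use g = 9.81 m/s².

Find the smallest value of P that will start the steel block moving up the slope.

At impending motion up the slope, friction acts down-slope at its limit: f = μ_s N.
Perpendicular to the incline: N = m g cos θ + P sin θ.
Along the incline: P cos θ = m g sin θ + μ_s N = m g sin θ + μ_s (m g cos θ + P sin θ).
Solving, P (cos θ − μ_s sin θ) = m g (sin θ + μ_s cos θ), so P = 100×9.81×(sin 28° + 0.21 cos 28°)/(cos 28° − 0.21 sin 28°) = 981×0.6549/0.7844 = 819 N.

P ≈ 819 N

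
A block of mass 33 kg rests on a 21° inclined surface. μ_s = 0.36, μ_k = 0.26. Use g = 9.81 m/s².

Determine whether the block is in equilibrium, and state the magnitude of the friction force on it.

N = m g cos θ = 302 N.
Down-slope weight component: m g sin θ = 116 N.
μ_s N = 109 N.
116 > 109 N, so it slides; kinetic friction f = μ_k N = 0.26×302 = 78.6 N.

f ≈ 78.6 N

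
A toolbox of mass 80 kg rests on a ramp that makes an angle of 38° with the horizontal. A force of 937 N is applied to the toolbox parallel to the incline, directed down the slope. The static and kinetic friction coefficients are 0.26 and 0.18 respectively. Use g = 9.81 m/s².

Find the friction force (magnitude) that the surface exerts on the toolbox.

f ≈ 111 N (up the incline)

Normal force: N = m g cos θ = 80 × 9.81 × cos 38° = 618.4 N.
For equilibrium along the incline the friction force must supply f = m g sin θ + P = 483.2 + 937 = 1420 N (positive meaning up-slope).
Static friction can supply at most μ_s N = 160.8 N.
|1420| exceeds 160.8 N, so the toolbox slips down-slope; friction is kinetic, f = μ_k N = 0.18×618.4 = 111 N.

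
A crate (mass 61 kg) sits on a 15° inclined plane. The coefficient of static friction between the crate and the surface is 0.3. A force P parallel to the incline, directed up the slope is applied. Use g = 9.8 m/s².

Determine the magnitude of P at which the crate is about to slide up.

At impending motion up the slope, friction acts down-slope at its limit: f = μ_s N.
P is parallel to the surface, so N = m g cos θ = 577 N.
Along the incline: P = m g sin θ + μ_s N = 155 + 0.3×577 = 328 N.

P ≈ 328 N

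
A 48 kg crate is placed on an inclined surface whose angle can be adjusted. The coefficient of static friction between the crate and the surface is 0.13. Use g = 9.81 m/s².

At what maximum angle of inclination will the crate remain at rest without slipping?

At the slip threshold, m g sin θ = μ_s · m g cos θ, so tan θ = μ_s.
θ_max = arctan(0.13) = 7.41°.

θ_max ≈ 7.41°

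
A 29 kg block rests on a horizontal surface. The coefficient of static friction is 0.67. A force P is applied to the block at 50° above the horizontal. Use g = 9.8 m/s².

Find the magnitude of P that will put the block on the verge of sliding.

N = m g − P sin α (the pull lifts the block).
At impending slip, P cos α = μ_s N = μ_s (m g − P sin α).
Solving: P (cos α + μ_s sin α) = μ_s m g → P = 0.67×284/(cos 50° + 0.67 sin 50°) = 190/1.156 = 165 N.

P ≈ 165 N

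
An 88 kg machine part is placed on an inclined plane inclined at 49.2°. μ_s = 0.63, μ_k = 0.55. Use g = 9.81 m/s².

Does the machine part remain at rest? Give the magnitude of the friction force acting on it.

f ≈ 310 N

N = m g cos θ = 564 N.
Down-slope weight component: m g sin θ = 653 N.
μ_s N = 355 N.
653 > 355 N, so it slides; kinetic friction f = μ_k N = 0.55×564 = 310 N.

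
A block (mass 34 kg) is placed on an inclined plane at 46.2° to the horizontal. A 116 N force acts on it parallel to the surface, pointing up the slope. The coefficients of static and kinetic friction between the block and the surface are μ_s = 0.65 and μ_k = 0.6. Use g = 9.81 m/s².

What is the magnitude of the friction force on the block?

The normal reaction is N = m g cos θ = 230.9 N.
The friction needed for equilibrium is m g sin θ − P = 240.7 − 116 = 124.7 N, measured positive up-slope.
Static friction can supply at most μ_s N = 150.1 N.
Since |124.7| ≤ 150.1 N, no slip — friction simply equals what equilibrium demands.

f ≈ 125 N (up the incline)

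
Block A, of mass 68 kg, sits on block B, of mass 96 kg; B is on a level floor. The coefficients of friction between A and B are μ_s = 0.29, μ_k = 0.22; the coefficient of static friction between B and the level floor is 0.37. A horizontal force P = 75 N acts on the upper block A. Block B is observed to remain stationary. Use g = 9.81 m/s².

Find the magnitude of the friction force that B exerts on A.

f ≈ 75 N

Between the blocks, N₁ = m_A g = 667.1 N.
So the A–B interface can sustain at most μ_s N₁ = 193.5 N of static friction.
Since P = 75 N ≤ 193.5 N, A does not slip on B; friction on A equals P = 75 N.
By Newton's third law B feels 75 N forward from A. With B stationary, the floor's static friction on B balances it: f₂ = 75 N (well within μ_s(m_A+m_B)g = 595.3 N).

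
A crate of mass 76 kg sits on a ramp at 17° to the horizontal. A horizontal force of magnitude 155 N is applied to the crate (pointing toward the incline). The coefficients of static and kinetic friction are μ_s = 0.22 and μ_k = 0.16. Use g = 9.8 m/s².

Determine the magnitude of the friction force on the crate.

Resolve perpendicular to the incline: N = m g cos θ + P sin θ = 76×9.8×cos 17° + 155×sin 17° = 757.6 N.
Parallel to the incline: P cos θ − m g sin θ = 148.2 − 217.8 = -69.53 N; the friction needed to balance this is 69.53 N acting up the slope.
The limit of static friction is μ_s N = 166.7 N.
|f_req| = 69.53 ≤ 166.7 N → the crate is in equilibrium; friction equals the required value.

f ≈ 69.5 N (up the incline)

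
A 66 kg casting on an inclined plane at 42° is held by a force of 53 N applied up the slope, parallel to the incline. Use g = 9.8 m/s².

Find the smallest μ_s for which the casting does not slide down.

N = m g cos θ = 480.7 N.
Friction must make up the shortfall along the incline: f = m g sin θ − P = 432.8 − 53 = 379.8 N.
At the threshold f = μ_s N, so μ_s,min = 379.8/480.7 = 0.79.

μ_s,min ≈ 0.79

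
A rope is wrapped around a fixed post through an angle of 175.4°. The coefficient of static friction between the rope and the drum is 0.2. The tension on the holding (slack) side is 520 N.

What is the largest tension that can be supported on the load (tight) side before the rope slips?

At impending slip the capstan equation gives T₂/T₁ = e^{μβ} with β in radians.
β = 175.4° × π/180 = 3.061 rad.
e^{μβ} = e^{0.2×3.061} = 1.845.
T₂ = T₁ · e^{μβ} = 520 × 1.845 = 959 N.

T_max ≈ 959 N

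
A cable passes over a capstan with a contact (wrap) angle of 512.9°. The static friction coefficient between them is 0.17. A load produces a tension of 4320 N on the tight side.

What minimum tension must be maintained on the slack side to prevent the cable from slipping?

T_min ≈ 943 N

Capstan equation at impending slip: T_tight/T_slack = e^{μβ}.
β = 512.9° = 8.952 rad; e^{μβ} = e^{0.17×8.952} = 4.58.
T_slack = T_tight / e^{μβ} = 4320 / 4.58 = 943 N.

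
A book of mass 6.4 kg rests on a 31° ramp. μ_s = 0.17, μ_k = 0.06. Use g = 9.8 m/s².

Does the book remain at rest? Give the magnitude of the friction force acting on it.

N = m g cos θ = 53.8 N.
Down-slope weight component: m g sin θ = 32.3 N.
μ_s N = 9.14 N.
32.3 > 9.14 N, so it slides; kinetic friction f = μ_k N = 0.06×53.8 = 3.23 N.

f ≈ 3.23 N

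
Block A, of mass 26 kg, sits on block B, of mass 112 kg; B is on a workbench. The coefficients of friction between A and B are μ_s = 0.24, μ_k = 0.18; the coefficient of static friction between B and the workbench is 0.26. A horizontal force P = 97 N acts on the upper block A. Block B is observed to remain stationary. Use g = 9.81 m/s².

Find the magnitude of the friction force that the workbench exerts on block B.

f ≈ 45.9 N

Between the blocks, N₁ = m_A g = 255.1 N.
Maximum static friction on A from B: μ_s N₁ = 0.24×255.1 = 61.21 N.
P = 97 N exceeds that limit, so A slips over B and the interface friction becomes kinetic: f₁ = μ_k N₁ = 0.18×255.1 = 45.9 N.
By Newton's third law B feels 45.9 N forward from A. With B stationary, the floor's static friction on B balances it: f₂ = 45.9 N (well within μ_s(m_A+m_B)g = 352 N).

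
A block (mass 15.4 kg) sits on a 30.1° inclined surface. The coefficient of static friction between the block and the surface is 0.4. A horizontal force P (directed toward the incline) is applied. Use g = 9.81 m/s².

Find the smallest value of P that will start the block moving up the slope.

At impending motion up the slope, friction acts down-slope at its limit: f = μ_s N.
Perpendicular to the incline: N = m g cos θ + P sin θ.
Along the incline: P cos θ = m g sin θ + μ_s N = m g sin θ + μ_s (m g cos θ + P sin θ).
Solving, P (cos θ − μ_s sin θ) = m g (sin θ + μ_s cos θ), so P = 15.4×9.81×(sin 30.1° + 0.4 cos 30.1°)/(cos 30.1° − 0.4 sin 30.1°) = 151×0.8476/0.6645 = 193 N.

P ≈ 193 N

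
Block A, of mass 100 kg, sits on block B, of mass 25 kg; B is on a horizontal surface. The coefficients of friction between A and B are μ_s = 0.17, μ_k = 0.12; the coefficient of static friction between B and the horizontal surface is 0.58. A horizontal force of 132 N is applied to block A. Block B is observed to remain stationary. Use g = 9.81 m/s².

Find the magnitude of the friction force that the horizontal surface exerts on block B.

Normal force at the A–B interface: N₁ = m_A g = 981 N.
So the A–B interface can sustain at most μ_s N₁ = 166.8 N of static friction.
Since P = 132 N ≤ 166.8 N, A does not slip on B; friction on A equals P = 132 N.
By Newton's third law B feels 132 N forward from A. With B stationary, the floor's static friction on B balances it: f₂ = 132 N (well within μ_s(m_A+m_B)g = 711.2 N).

f ≈ 132 N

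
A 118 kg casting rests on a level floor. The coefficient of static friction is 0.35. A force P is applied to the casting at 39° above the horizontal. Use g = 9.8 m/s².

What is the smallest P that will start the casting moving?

P ≈ 406 N

N = m g − P sin α (the pull lifts the casting).
At impending slip, P cos α = μ_s N = μ_s (m g − P sin α).
Solving: P (cos α + μ_s sin α) = μ_s m g → P = 0.35×1160/(cos 39° + 0.35 sin 39°) = 405/0.9974 = 406 N.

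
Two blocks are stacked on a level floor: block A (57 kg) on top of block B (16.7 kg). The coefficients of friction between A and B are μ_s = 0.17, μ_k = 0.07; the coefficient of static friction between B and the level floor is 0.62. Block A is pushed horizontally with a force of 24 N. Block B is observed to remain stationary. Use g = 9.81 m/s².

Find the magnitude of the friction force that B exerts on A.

f ≈ 24 N

Normal force at the A–B interface: N₁ = m_A g = 559.2 N.
Maximum static friction on A from B: μ_s N₁ = 0.17×559.2 = 95.06 N.
Since P = 24 N ≤ 95.06 N, A does not slip on B; friction on A equals P = 24 N.
By Newton's third law B feels 24 N forward from A. With B stationary, the floor's static friction on B balances it: f₂ = 24 N (well within μ_s(m_A+m_B)g = 448.3 N).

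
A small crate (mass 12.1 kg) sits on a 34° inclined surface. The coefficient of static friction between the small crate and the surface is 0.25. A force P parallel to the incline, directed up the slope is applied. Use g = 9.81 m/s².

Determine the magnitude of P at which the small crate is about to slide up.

P ≈ 91 N

At impending motion up the slope, friction acts down-slope at its limit: f = μ_s N.
P is parallel to the surface, so N = m g cos θ = 98.4 N.
Along the incline: P = m g sin θ + μ_s N = 66.4 + 0.25×98.4 = 91 N.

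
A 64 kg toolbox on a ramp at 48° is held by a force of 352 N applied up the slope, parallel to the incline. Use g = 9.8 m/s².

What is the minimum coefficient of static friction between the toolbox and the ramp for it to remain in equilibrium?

μ_s,min ≈ 0.272

N = m g cos θ = 419.7 N.
Friction must make up the shortfall along the incline: f = m g sin θ − P = 466.1 − 352 = 114.1 N.
At the threshold f = μ_s N, so μ_s,min = 114.1/419.7 = 0.272.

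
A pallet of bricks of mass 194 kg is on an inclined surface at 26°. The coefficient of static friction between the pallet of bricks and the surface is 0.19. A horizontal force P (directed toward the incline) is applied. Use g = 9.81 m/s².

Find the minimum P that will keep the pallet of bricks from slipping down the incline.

P_min ≈ 519 N

The pallet of bricks tends to slide down (tan θ > μ_s), so at the point of impending slip friction acts up-slope at its limit: f = μ_s N.
Perpendicular to the incline: N = m g cos θ + P sin θ.
Along the incline: P cos θ + μ_s N = m g sin θ, i.e. P cos θ + μ_s (m g cos θ + P sin θ) = m g sin θ.
Solving, P (cos θ + μ_s sin θ) = m g (sin θ − μ_s cos θ), so P = 1900×0.2676/0.9821 = 519 N.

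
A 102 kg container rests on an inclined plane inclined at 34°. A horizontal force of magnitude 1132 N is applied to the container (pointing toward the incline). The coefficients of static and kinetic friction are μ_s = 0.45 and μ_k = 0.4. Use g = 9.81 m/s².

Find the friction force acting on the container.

f ≈ 379 N (down the incline)

Resolve perpendicular to the incline: N = m g cos θ + P sin θ = 102×9.81×cos 34° + 1132×sin 34° = 1463 N.
Parallel to the incline: P cos θ − m g sin θ = 938.5 − 559.5 = 378.9 N; the friction needed to balance this is 378.9 N acting down the slope.
The limit of static friction is μ_s N = 658.2 N.
Since 378.9 N is within the 658.2 N limit, the container stays put and friction is exactly 379 N.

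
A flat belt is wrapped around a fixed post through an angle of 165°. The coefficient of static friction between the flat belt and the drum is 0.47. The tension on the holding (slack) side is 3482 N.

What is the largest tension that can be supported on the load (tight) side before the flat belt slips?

At impending slip the capstan equation gives T₂/T₁ = e^{μβ} with β in radians.
β = 165° × π/180 = 2.88 rad.
e^{μβ} = e^{0.47×2.88} = 3.871.
T₂ = T₁ · e^{μβ} = 3482 × 3.871 = 13500 N.

T_max ≈ 13500 N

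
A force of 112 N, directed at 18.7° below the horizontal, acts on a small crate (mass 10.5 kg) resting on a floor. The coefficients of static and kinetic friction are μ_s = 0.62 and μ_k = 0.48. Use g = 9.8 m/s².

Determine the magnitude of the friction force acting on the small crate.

Vertical equilibrium gives N = m g + P sin α = 138.8 N.
Horizontally, friction must balance P cos α = 106.1 N.
μ_s N = 0.62 × 138.8 = 86.06 N.
The required friction exceeds μ_s N, so the small crate moves and f = μ_k N = 66.6 N.

f ≈ 66.6 N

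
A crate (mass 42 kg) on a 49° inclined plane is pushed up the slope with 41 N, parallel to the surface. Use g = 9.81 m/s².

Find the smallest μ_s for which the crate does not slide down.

μ_s,min ≈ 0.999

N = m g cos θ = 270.3 N.
Friction must make up the shortfall along the incline: f = m g sin θ − P = 311 − 41 = 270 N.
At the threshold f = μ_s N, so μ_s,min = 270/270.3 = 0.999.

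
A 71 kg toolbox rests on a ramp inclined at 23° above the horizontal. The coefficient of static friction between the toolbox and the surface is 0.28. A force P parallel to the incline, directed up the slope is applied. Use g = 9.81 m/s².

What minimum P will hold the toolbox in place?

P_min ≈ 92.6 N

The toolbox tends to slide down (tan θ > μ_s), so at the point of impending slip friction acts up-slope at its limit: f = μ_s N.
P is parallel to the surface, so N = m g cos θ = 641 N.
Along the incline: P + μ_s N = m g sin θ, so P = 272 − 0.28×641 = 92.6 N.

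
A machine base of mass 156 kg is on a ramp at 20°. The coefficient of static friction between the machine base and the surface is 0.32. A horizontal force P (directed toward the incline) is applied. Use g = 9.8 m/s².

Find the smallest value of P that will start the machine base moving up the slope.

P ≈ 1180 N

At impending motion up the slope, friction acts down-slope at its limit: f = μ_s N.
Perpendicular to the incline: N = m g cos θ + P sin θ.
Along the incline: P cos θ = m g sin θ + μ_s N = m g sin θ + μ_s (m g cos θ + P sin θ).
Solving, P (cos θ − μ_s sin θ) = m g (sin θ + μ_s cos θ), so P = 156×9.8×(sin 20° + 0.32 cos 20°)/(cos 20° − 0.32 sin 20°) = 1530×0.6427/0.8302 = 1180 N.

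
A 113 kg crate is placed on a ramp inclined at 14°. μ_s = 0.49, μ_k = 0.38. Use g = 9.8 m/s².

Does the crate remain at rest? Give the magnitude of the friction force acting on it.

N = m g cos θ = 1070 N.
Down-slope weight component: m g sin θ = 268 N.
μ_s N = 527 N.
268 ≤ 527 N, so it stays put; friction = 268 N.

f ≈ 268 N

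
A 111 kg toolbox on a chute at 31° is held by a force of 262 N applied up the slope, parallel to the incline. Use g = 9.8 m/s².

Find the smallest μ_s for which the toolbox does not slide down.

N = m g cos θ = 932.4 N.
Friction must make up the shortfall along the incline: f = m g sin θ − P = 560.3 − 262 = 298.3 N.
At the threshold f = μ_s N, so μ_s,min = 298.3/932.4 = 0.32.

μ_s,min ≈ 0.32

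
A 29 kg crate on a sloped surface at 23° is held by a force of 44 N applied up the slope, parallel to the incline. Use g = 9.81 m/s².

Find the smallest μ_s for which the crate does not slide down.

N = m g cos θ = 261.9 N.
Friction must make up the shortfall along the incline: f = m g sin θ − P = 111.2 − 44 = 67.16 N.
At the threshold f = μ_s N, so μ_s,min = 67.16/261.9 = 0.256.

μ_s,min ≈ 0.256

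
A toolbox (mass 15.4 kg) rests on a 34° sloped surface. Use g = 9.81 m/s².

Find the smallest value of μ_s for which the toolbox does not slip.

μ_s,min ≈ 0.675

At the slip threshold m g sin θ = μ_s m g cos θ, so μ_s,min = tan θ.
μ_s,min = tan 34° = 0.675.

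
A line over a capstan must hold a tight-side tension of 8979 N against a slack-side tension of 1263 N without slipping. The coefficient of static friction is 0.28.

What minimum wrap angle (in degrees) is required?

β_min ≈ 401°

T₂/T₁ = e^{μβ} → β = ln(T₂/T₁)/μ.
β = ln(8979/1263)/0.28 = 1.961/0.28 = 7.005 rad.
In degrees: β = 7.005 × 180/π = 401°.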